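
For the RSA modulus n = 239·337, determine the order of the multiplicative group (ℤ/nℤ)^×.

79968

φ(239) = 239 − 1 = 238.
φ(337) = 337 − 1 = 336.
Multiply: 238 · 336 = 79968.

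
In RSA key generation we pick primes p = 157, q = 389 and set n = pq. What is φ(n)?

φ(157) = 157 − 1 = 156.
φ(389) = 389 − 1 = 388.
φ(61073) = 156 × 388 = 60528.

60528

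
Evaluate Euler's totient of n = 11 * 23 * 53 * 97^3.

φ(11) = 11 − 1 = 10.
φ(23) = 23 − 1 = 22.
φ(53) = 53 − 1 = 52.
φ(97^3) = 97^2·(97−1) = 9409·96 = 903264.
Since φ is multiplicative, φ(12238032257) = 10 · 22 · 52 · 903264 = 10333340160.

10333340160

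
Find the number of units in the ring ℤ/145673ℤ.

115200

Factor 145673: 145673 = 11 * 17 * 19 * 41.
φ(11) = 11 − 1 = 10.
φ(17) = 17 − 1 = 16.
φ(19) = 19 − 1 = 18.
φ(41) = 41 − 1 = 40.
Multiply: 10 · 16 · 18 · 40 = 115200.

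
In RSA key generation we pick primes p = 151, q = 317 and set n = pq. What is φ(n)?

φ(47867) = 47867 · (1 − 1/151) · (1 − 1/317)
       = 47867 · 47400/47867 = 47400.

47400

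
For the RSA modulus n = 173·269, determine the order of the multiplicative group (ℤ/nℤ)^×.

46096

φ(46537) = 46537 · (1 − 1/173) · (1 − 1/269)
       = 46537 · 46096/46537 = 46096.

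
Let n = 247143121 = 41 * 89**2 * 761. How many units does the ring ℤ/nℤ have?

238092800

φ(247143121) = 247143121 · (1 − 1/41) · (1 − 1/89) · (1 − 1/761)
       = 247143121 · 2675200/2776889 = 238092800.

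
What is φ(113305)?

80640

First factor: 113305 = 5 × 17 × 31 × 43.
φ(113305) = 113305 · (1 − 1/5) · (1 − 1/17) · (1 − 1/31) · (1 − 1/43)
       = 113305 · 80640/113305 = 80640.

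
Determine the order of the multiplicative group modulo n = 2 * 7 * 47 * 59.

φ(2) = 2 − 1 = 1.
φ(7) = 7 − 1 = 6.
φ(47) = 47 − 1 = 46.
φ(59) = 59 − 1 = 58.
Multiply: 1 · 6 · 46 · 58 = 16008.

16008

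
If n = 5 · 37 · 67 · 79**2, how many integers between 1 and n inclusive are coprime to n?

58563648

φ(5) = 5 − 1 = 4.
φ(37) = 37 − 1 = 36.
φ(67) = 67 − 1 = 66.
φ(79^2) = 79^1·(79−1) = 79·78 = 6162.
Multiply: 4 · 36 · 66 · 6162 = 58563648.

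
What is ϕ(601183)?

504000

Prime factorization: 601183 = 11 × 31 × 41 × 43.
φ(11) = 11 − 1 = 10.
φ(31) = 31 − 1 = 30.
φ(41) = 41 − 1 = 40.
φ(43) = 43 − 1 = 42.
Since φ is multiplicative, φ(601183) = 10 · 30 · 40 · 42 = 504000.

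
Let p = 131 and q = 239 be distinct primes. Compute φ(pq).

φ(131) = 131 − 1 = 130.
φ(239) = 239 − 1 = 238.
Since φ is multiplicative, φ(31309) = 130 · 238 = 30940.

30940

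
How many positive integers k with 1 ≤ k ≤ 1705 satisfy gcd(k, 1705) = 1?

1200

1705 = 5 * 11 * 31.
φ(5) = 5 − 1 = 4.
φ(11) = 11 − 1 = 10.
φ(31) = 31 − 1 = 30.
φ(1705) = 4 × 10 × 30 = 1200.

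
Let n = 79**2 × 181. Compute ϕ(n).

φ(79^2) = 79^2 − 79^1 = 6241 − 79 = 6162.
φ(181) = 181 − 1 = 180.
Multiply: 6162 · 180 = 1109160.

1109160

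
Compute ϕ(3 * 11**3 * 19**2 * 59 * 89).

φ(7569174723) = 7569174723 · (1 − 1/3) · (1 − 1/11) · (1 − 1/19) · (1 − 1/59) · (1 − 1/89)
       = 7569174723 · 1837440/3292377 = 4224274560.

4224274560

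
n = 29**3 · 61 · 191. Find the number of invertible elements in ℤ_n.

φ(284156239) = 284156239 · (1 − 1/29) · (1 − 1/61) · (1 − 1/191)
       = 284156239 · 319200/337879 = 268447200.

268447200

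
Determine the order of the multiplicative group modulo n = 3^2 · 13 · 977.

70272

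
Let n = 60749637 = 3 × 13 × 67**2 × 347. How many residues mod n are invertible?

φ(60749637) = 60749637 · (1 − 1/3) · (1 − 1/13) · (1 − 1/67) · (1 − 1/347)
       = 60749637 · 548064/906711 = 36720288.

36720288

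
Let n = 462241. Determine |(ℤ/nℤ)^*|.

Prime factorization: 462241 = 13 · 31**2 · 37.
φ(462241) = 462241 · (1 − 1/13) · (1 − 1/31) · (1 − 1/37)
       = 462241 · 12960/14911 = 401760.

401760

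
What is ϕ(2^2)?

φ(4) = 4 · (1 − 1/2)
       = 4 · 1/2 = 2.

2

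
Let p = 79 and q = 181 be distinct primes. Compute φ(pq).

14040

φ(pq) = (p−1)(q−1) = 78 · 180 = 14040.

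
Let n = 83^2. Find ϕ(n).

φ(6889) = 6889 · (1 − 1/83)
       = 6889 · 82/83 = 6806.

6806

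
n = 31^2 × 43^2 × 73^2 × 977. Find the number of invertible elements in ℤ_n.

φ(31^2) = 31^1·(31−1) = 31·30 = 930.
φ(43^2) = 43^1·(43−1) = 43·42 = 1806.
φ(73^2) = 73^1·(73−1) = 73·72 = 5256.
φ(977) = 977 − 1 = 976.
φ(9251253526937) = 930 × 1806 × 5256 × 976 = 8616003540480.

8616003540480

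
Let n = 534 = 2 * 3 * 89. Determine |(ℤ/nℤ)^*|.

176

φ(534) = 534 · (1 − 1/2) · (1 − 1/3) · (1 − 1/89)
       = 534 · 176/534 = 176.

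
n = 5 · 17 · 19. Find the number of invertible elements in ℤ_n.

1152

φ(5) = 5 − 1 = 4.
φ(17) = 17 − 1 = 16.
φ(19) = 19 − 1 = 18.
Multiply: 4 · 16 · 18 = 1152.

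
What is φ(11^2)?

110

φ(121) = 121 · (1 − 1/11)
       = 121 · 10/11 = 110.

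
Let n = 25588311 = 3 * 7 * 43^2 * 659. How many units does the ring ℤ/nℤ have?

14260176

φ(3) = 3 − 1 = 2.
φ(7) = 7 − 1 = 6.
φ(43^2) = 43^1·(43−1) = 43·42 = 1806.
φ(659) = 659 − 1 = 658.
Multiply: 2 · 6 · 1806 · 658 = 14260176.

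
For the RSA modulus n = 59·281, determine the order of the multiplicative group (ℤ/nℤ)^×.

16240

φ(n) = (p − 1)(q − 1) = (59−1)(281−1) = 58·280 = 16240.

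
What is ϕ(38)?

Prime factorization: 38 = 2 · 19.
φ(2) = 2 − 1 = 1.
φ(19) = 19 − 1 = 18.
Since φ is multiplicative, φ(38) = 1 · 18 = 18.

18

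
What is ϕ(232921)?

232921 = 13 × 19 × 23 × 41.
φ(232921) = 232921 · (1 − 1/13) · (1 − 1/19) · (1 − 1/23) · (1 − 1/41)
       = 232921 · 190080/232921 = 190080.

190080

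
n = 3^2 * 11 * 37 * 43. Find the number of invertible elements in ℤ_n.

90720

φ(3^2) = 3^1·(3−1) = 3·2 = 6.
φ(11) = 11 − 1 = 10.
φ(37) = 37 − 1 = 36.
φ(43) = 43 − 1 = 42.
φ(157509) = 6 × 10 × 36 × 42 = 90720.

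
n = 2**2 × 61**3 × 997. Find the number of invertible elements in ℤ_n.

444733920

φ(2^2) = 2^2 − 2^1 = 4 − 2 = 2.
φ(61^3) = 61^2·(61−1) = 3721·60 = 223260.
φ(997) = 997 − 1 = 996.
Since φ is multiplicative, φ(905200228) = 2 · 223260 · 996 = 444733920.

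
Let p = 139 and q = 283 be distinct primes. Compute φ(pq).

38916

φ(139) = 139 − 1 = 138.
φ(283) = 283 − 1 = 282.
Multiply: 138 · 282 = 38916.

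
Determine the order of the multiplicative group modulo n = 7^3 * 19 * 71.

φ(462707) = 462707 · (1 − 1/7) · (1 − 1/19) · (1 − 1/71)
       = 462707 · 7560/9443 = 370440.

370440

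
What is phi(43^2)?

φ(1849) = 1849 · (1 − 1/43)
       = 1849 · 42/43 = 1806.

1806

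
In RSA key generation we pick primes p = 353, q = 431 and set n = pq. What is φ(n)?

For distinct primes, φ(pq) = (p−1)(q−1) = 352 × 430 = 151360.

151360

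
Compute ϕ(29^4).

φ(29^4) = 29^3·(29−1) = 24389·28 = 682892.

682892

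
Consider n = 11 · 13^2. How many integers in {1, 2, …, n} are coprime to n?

φ(1859) = 1859 · (1 − 1/11) · (1 − 1/13)
       = 1859 · 120/143 = 1560.

1560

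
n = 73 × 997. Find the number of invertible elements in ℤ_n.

71712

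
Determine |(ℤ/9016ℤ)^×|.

3696

First factor: 9016 = 2**3 · 7**2 · 23.
φ(2^3) = 2^2·(2−1) = 4·1 = 4.
φ(7^2) = 7^2 − 7^1 = 49 − 7 = 42.
φ(23) = 23 − 1 = 22.
φ(9016) = 4 × 42 × 22 = 3696.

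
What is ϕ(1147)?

1080

First factor: 1147 = 31 × 37.
φ(1147) = 1147 · (1 − 1/31) · (1 − 1/37)
       = 1147 · 1080/1147 = 1080.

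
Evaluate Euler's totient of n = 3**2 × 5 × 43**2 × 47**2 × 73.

6747100416

φ(3^2) = 3^1·(3−1) = 3·2 = 6.
φ(5) = 5 − 1 = 4.
φ(43^2) = 43^1·(43−1) = 43·42 = 1806.
φ(47^2) = 47^1·(47−1) = 47·46 = 2162.
φ(73) = 73 − 1 = 72.
Since φ is multiplicative, φ(13417388685) = 6 · 4 · 1806 · 2162 · 72 = 6747100416.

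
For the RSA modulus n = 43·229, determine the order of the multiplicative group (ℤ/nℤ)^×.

φ(43) = 43 − 1 = 42.
φ(229) = 229 − 1 = 228.
Since φ is multiplicative, φ(9847) = 42 · 228 = 9576.

9576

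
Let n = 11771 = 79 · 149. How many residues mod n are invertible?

φ(11771) = 11771 · (1 − 1/79) · (1 − 1/149)
       = 11771 · 11544/11771 = 11544.

11544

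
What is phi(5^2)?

φ(5^2) = 5^1·(5−1) = 5·4 = 20.

20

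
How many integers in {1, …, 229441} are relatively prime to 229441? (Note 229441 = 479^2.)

φ(479^2) = 479^2 − 479^1 = 229441 − 479 = 228962.

228962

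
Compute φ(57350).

57350 = 2 × 5^2 × 31 × 37.
φ(2) = 2 − 1 = 1.
φ(5^2) = 5^2 − 5^1 = 25 − 5 = 20.
φ(31) = 31 − 1 = 30.
φ(37) = 37 − 1 = 36.
Multiply: 1 · 20 · 30 · 36 = 21600.

21600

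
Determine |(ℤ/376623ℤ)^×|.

Factor 376623: 376623 = 3^3 * 13 * 29 * 37.
φ(376623) = 376623 · (1 − 1/3) · (1 − 1/13) · (1 − 1/29) · (1 − 1/37)
       = 376623 · 24192/41847 = 217728.

217728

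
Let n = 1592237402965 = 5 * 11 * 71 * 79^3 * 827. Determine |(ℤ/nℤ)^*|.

1125866414400

φ(1592237402965) = 1592237402965 · (1 − 1/5) · (1 − 1/11) · (1 − 1/71) · (1 − 1/79) · (1 − 1/827)
       = 1592237402965 · 180398400/255125365 = 1125866414400.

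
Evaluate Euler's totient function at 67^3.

296274

φ(300763) = 300763 · (1 − 1/67)
       = 300763 · 66/67 = 296274.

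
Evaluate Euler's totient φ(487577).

Prime factorization: 487577 = 17 · 23 · 29 · 43.
φ(17) = 17 − 1 = 16.
φ(23) = 23 − 1 = 22.
φ(29) = 29 − 1 = 28.
φ(43) = 43 − 1 = 42.
φ(487577) = 16 × 22 × 28 × 42 = 413952.

413952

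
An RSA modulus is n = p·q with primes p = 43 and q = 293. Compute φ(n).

12264

φ(pq) = (p−1)(q−1) = 42 · 292 = 12264.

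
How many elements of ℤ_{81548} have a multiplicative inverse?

36288

Factor 81548: 81548 = 2**2 · 19 · 29 · 37.
φ(81548) = 81548 · (1 − 1/2) · (1 − 1/19) · (1 − 1/29) · (1 − 1/37)
       = 81548 · 18144/40774 = 36288.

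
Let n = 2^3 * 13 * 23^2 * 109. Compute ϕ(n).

2623104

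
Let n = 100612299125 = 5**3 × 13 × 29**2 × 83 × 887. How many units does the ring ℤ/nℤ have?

φ(100612299125) = 100612299125 · (1 − 1/5) · (1 − 1/13) · (1 − 1/29) · (1 − 1/83) · (1 − 1/887)
       = 100612299125 · 97644288/138775585 = 70792108800.

70792108800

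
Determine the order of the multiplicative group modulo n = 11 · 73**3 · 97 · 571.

φ(11) = 11 − 1 = 10.
φ(73^3) = 73^2·(73−1) = 5329·72 = 383688.
φ(97) = 97 − 1 = 96.
φ(571) = 571 − 1 = 570.
Since φ is multiplicative, φ(237011330369) = 10 · 383688 · 96 · 570 = 209954073600.

209954073600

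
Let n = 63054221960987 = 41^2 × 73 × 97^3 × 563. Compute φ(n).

59941466173440

φ(63054221960987) = 63054221960987 · (1 − 1/41) · (1 − 1/73) · (1 − 1/97) · (1 − 1/563)
       = 63054221960987 · 155381760/163450723 = 59941466173440.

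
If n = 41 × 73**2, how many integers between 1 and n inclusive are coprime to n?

210240

φ(41) = 41 − 1 = 40.
φ(73^2) = 73^1·(73−1) = 73·72 = 5256.
Since φ is multiplicative, φ(218489) = 40 · 5256 = 210240.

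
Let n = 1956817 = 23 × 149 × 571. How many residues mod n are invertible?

1855920

φ(23) = 23 − 1 = 22.
φ(149) = 149 − 1 = 148.
φ(571) = 571 − 1 = 570.
Multiply: 22 · 148 · 570 = 1855920.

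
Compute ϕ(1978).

1978 = 2 * 23 * 43.
φ(2) = 2 − 1 = 1.
φ(23) = 23 − 1 = 22.
φ(43) = 43 − 1 = 42.
Multiply: 1 · 22 · 42 = 924.

924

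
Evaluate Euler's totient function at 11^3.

φ(1331) = 1331 · (1 − 1/11)
       = 1331 · 10/11 = 1210.

1210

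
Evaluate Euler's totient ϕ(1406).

1406 = 2 · 19 · 37.
φ(1406) = 1406 · (1 − 1/2) · (1 − 1/19) · (1 − 1/37)
       = 1406 · 648/1406 = 648.

648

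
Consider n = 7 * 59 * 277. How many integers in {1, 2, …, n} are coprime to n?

φ(7) = 7 − 1 = 6.
φ(59) = 59 − 1 = 58.
φ(277) = 277 − 1 = 276.
φ(114401) = 6 × 58 × 276 = 96048.

96048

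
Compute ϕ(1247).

1176

Prime factorization: 1247 = 29 · 43.
φ(1247) = 1247 · (1 − 1/29) · (1 − 1/43)
       = 1247 · 1176/1247 = 1176.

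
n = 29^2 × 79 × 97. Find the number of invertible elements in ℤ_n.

6080256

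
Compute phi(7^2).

φ(7^2) = 7^2 − 7^1 = 49 − 7 = 42.

42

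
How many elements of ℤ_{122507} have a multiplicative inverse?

First factor: 122507 = 7 * 11 * 37 * 43.
φ(122507) = 122507 · (1 − 1/7) · (1 − 1/11) · (1 − 1/37) · (1 − 1/43)
       = 122507 · 90720/122507 = 90720.

90720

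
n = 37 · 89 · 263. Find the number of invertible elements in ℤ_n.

φ(37) = 37 − 1 = 36.
φ(89) = 89 − 1 = 88.
φ(263) = 263 − 1 = 262.
Multiply: 36 · 88 · 262 = 830016.

830016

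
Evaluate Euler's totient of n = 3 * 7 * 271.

φ(5691) = 5691 · (1 − 1/3) · (1 − 1/7) · (1 − 1/271)
       = 5691 · 3240/5691 = 3240.

3240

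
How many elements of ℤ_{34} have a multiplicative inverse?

16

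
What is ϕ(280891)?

First factor: 280891 = 13 · 17 · 31 · 41.
φ(13) = 13 − 1 = 12.
φ(17) = 17 − 1 = 16.
φ(31) = 31 − 1 = 30.
φ(41) = 41 − 1 = 40.
φ(280891) = 12 × 16 × 30 × 40 = 230400.

230400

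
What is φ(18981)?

First factor: 18981 = 3**3 · 19 · 37.
φ(18981) = 18981 · (1 − 1/3) · (1 − 1/19) · (1 − 1/37)
       = 18981 · 1296/2109 = 11664.

11664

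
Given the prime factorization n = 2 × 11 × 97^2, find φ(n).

93120

φ(206998) = 206998 · (1 − 1/2) · (1 − 1/11) · (1 − 1/97)
       = 206998 · 960/2134 = 93120.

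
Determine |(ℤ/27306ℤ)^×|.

Prime factorization: 27306 = 2 · 3^2 · 37 · 41.
φ(2) = 2 − 1 = 1.
φ(3^2) = 3^1·(3−1) = 3·2 = 6.
φ(37) = 37 − 1 = 36.
φ(41) = 41 − 1 = 40.
Multiply: 1 · 6 · 36 · 40 = 8640.

8640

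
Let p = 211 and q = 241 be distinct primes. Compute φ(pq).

50400

φ(n) = (p − 1)(q − 1) = (211−1)(241−1) = 210·240 = 50400.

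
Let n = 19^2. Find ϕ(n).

342

φ(19^2) = 19^1·(19−1) = 19·18 = 342.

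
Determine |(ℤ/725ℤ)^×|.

Factor 725: 725 = 5^2 · 29.
φ(725) = 725 · (1 − 1/5) · (1 − 1/29)
       = 725 · 112/145 = 560.

560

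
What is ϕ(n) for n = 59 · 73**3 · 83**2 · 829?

φ(59) = 59 − 1 = 58.
φ(73^3) = 73^2·(73−1) = 5329·72 = 383688.
φ(83^2) = 83^2 − 83^1 = 6889 − 83 = 6806.
φ(829) = 829 − 1 = 828.
Multiply: 58 · 383688 · 6806 · 828 = 125408938476672.

125408938476672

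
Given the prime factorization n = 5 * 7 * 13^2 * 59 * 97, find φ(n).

φ(5) = 5 − 1 = 4.
φ(7) = 7 − 1 = 6.
φ(13^2) = 13^1·(13−1) = 13·12 = 156.
φ(59) = 59 − 1 = 58.
φ(97) = 97 − 1 = 96.
φ(33851545) = 4 × 6 × 156 × 58 × 96 = 20846592.

20846592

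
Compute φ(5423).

4480

Factor 5423: 5423 = 11 · 17 · 29.
φ(11) = 11 − 1 = 10.
φ(17) = 17 − 1 = 16.
φ(29) = 29 − 1 = 28.
Multiply: 10 · 16 · 28 = 4480.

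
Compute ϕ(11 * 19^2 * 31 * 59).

φ(11) = 11 − 1 = 10.
φ(19^2) = 19^2 − 19^1 = 361 − 19 = 342.
φ(31) = 31 − 1 = 30.
φ(59) = 59 − 1 = 58.
Multiply: 10 · 342 · 30 · 58 = 5950800.

5950800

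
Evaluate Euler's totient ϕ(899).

840

First factor: 899 = 29 · 31.
φ(899) = 899 · (1 − 1/29) · (1 − 1/31)
       = 899 · 840/899 = 840.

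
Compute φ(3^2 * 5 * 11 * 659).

157920

φ(3^2) = 3^2 − 3^1 = 9 − 3 = 6.
φ(5) = 5 − 1 = 4.
φ(11) = 11 − 1 = 10.
φ(659) = 659 − 1 = 658.
Since φ is multiplicative, φ(326205) = 6 · 4 · 10 · 658 = 157920.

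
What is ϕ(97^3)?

903264

φ(97^3) = 97^3 − 97^2 = 912673 − 9409 = 903264.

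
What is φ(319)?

280

Prime factorization: 319 = 11 · 29.
φ(319) = 319 · (1 − 1/11) · (1 − 1/29)
       = 319 · 280/319 = 280.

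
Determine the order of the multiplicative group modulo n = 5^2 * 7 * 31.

3600

φ(5425) = 5425 · (1 − 1/5) · (1 − 1/7) · (1 − 1/31)
       = 5425 · 720/1085 = 3600.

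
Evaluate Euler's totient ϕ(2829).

Prime factorization: 2829 = 3 * 23 * 41.
φ(3) = 3 − 1 = 2.
φ(23) = 23 − 1 = 22.
φ(41) = 41 − 1 = 40.
Since φ is multiplicative, φ(2829) = 2 · 22 · 40 = 1760.

1760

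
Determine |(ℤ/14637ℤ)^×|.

14637 = 3 * 7 * 17 * 41.
φ(14637) = 14637 · (1 − 1/3) · (1 − 1/7) · (1 − 1/17) · (1 − 1/41)
       = 14637 · 7680/14637 = 7680.

7680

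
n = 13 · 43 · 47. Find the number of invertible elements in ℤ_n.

23184

φ(13) = 13 − 1 = 12.
φ(43) = 43 − 1 = 42.
φ(47) = 47 − 1 = 46.
Since φ is multiplicative, φ(26273) = 12 · 42 · 46 = 23184.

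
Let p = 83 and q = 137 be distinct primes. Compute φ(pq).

φ(pq) = (p−1)(q−1) = 82 · 136 = 11152.

11152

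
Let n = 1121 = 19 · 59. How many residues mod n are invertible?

1044

φ(19) = 19 − 1 = 18.
φ(59) = 59 − 1 = 58.
φ(1121) = 18 × 58 = 1044.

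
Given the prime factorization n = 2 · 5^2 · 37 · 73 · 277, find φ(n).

14307840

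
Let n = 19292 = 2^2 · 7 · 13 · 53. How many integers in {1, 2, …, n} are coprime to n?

7488

φ(19292) = 19292 · (1 − 1/2) · (1 − 1/7) · (1 − 1/13) · (1 − 1/53)
       = 19292 · 3744/9646 = 7488.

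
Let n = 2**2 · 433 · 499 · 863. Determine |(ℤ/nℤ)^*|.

370894464

φ(745863284) = 745863284 · (1 − 1/2) · (1 − 1/433) · (1 − 1/499) · (1 − 1/863)
       = 745863284 · 185447232/372931642 = 370894464.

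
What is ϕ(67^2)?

4422

φ(4489) = 4489 · (1 − 1/67)
       = 4489 · 66/67 = 4422.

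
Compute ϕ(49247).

43560

First factor: 49247 = 11**3 * 37.
φ(49247) = 49247 · (1 − 1/11) · (1 − 1/37)
       = 49247 · 360/407 = 43560.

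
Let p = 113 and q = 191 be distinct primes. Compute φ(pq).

21280

φ(pq) = (p−1)(q−1) = 112 · 190 = 21280.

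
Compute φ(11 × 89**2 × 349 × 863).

φ(26242724497) = 26242724497 · (1 − 1/11) · (1 − 1/89) · (1 − 1/349) · (1 − 1/863)
       = 26242724497 · 263978880/294862073 = 23494120320.

23494120320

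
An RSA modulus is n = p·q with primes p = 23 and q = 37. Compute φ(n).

φ(n) = (p − 1)(q − 1) = (23−1)(37−1) = 22·36 = 792.

792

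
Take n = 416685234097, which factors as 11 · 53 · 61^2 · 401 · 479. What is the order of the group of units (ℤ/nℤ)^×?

363891840000

φ(416685234097) = 416685234097 · (1 − 1/11) · (1 − 1/53) · (1 − 1/61) · (1 − 1/401) · (1 − 1/479)
       = 416685234097 · 5965440000/6830905477 = 363891840000.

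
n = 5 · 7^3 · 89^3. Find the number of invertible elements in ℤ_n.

φ(5) = 5 − 1 = 4.
φ(7^3) = 7^2·(7−1) = 49·6 = 294.
φ(89^3) = 89^2·(89−1) = 7921·88 = 697048.
φ(1209021835) = 4 × 294 × 697048 = 819728448.

819728448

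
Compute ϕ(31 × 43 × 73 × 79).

φ(7687411) = 7687411 · (1 − 1/31) · (1 − 1/43) · (1 − 1/73) · (1 − 1/79)
       = 7687411 · 7076160/7687411 = 7076160.

7076160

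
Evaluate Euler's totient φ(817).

756

817 = 19 × 43.
φ(817) = 817 · (1 − 1/19) · (1 − 1/43)
       = 817 · 756/817 = 756.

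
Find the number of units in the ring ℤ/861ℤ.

Prime factorization: 861 = 3 · 7 · 41.
φ(3) = 3 − 1 = 2.
φ(7) = 7 − 1 = 6.
φ(41) = 41 − 1 = 40.
Since φ is multiplicative, φ(861) = 2 · 6 · 40 = 480.

480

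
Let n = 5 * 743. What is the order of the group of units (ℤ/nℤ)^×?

φ(3715) = 3715 · (1 − 1/5) · (1 − 1/743)
       = 3715 · 2968/3715 = 2968.

2968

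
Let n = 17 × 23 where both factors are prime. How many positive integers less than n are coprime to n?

φ(391) = 391 · (1 − 1/17) · (1 − 1/23)
       = 391 · 352/391 = 352.

352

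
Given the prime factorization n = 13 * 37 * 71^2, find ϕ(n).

2147040

φ(13) = 13 − 1 = 12.
φ(37) = 37 − 1 = 36.
φ(71^2) = 71^2 − 71^1 = 5041 − 71 = 4970.
φ(2424721) = 12 × 36 × 4970 = 2147040.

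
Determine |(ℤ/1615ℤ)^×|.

1152

1615 = 5 × 17 × 19.
φ(5) = 5 − 1 = 4.
φ(17) = 17 − 1 = 16.
φ(19) = 19 − 1 = 18.
Multiply: 4 · 16 · 18 = 1152.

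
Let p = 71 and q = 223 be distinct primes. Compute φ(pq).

15540

φ(pq) = (p−1)(q−1) = 70 · 222 = 15540.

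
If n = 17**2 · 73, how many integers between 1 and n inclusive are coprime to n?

φ(17^2) = 17^1·(17−1) = 17·16 = 272.
φ(73) = 73 − 1 = 72.
φ(21097) = 272 × 72 = 19584.

19584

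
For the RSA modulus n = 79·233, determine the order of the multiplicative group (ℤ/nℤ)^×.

18096

φ(n) = (p − 1)(q − 1) = (79−1)(233−1) = 78·232 = 18096.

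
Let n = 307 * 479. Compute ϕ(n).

φ(147053) = 147053 · (1 − 1/307) · (1 − 1/479)
       = 147053 · 146268/147053 = 146268.

146268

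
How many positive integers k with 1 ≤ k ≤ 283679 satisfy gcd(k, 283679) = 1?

230400

First factor: 283679 = 11 · 17 · 37 · 41.
φ(11) = 11 − 1 = 10.
φ(17) = 17 − 1 = 16.
φ(37) = 37 − 1 = 36.
φ(41) = 41 − 1 = 40.
φ(283679) = 10 × 16 × 36 × 40 = 230400.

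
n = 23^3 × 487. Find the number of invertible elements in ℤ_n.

φ(5925329) = 5925329 · (1 − 1/23) · (1 − 1/487)
       = 5925329 · 10692/11201 = 5656068.

5656068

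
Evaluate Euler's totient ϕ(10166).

10166 = 2 · 13 · 17 · 23.
φ(2) = 2 − 1 = 1.
φ(13) = 13 − 1 = 12.
φ(17) = 17 − 1 = 16.
φ(23) = 23 − 1 = 22.
Since φ is multiplicative, φ(10166) = 1 · 12 · 16 · 22 = 4224.

4224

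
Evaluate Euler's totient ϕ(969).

969 = 3 * 17 * 19.
φ(3) = 3 − 1 = 2.
φ(17) = 17 − 1 = 16.
φ(19) = 19 − 1 = 18.
Multiply: 2 · 16 · 18 = 576.

576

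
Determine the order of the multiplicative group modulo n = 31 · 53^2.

φ(87079) = 87079 · (1 − 1/31) · (1 − 1/53)
       = 87079 · 1560/1643 = 82680.

82680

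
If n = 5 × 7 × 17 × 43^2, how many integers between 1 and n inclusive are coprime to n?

693504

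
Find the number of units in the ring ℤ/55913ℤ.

42240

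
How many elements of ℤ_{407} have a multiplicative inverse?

360

First factor: 407 = 11 × 37.
φ(11) = 11 − 1 = 10.
φ(37) = 37 − 1 = 36.
φ(407) = 10 × 36 = 360.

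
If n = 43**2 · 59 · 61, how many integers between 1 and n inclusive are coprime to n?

φ(43^2) = 43^2 − 43^1 = 1849 − 43 = 1806.
φ(59) = 59 − 1 = 58.
φ(61) = 61 − 1 = 60.
φ(6654551) = 1806 × 58 × 60 = 6284880.

6284880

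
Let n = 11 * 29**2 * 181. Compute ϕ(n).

φ(1674431) = 1674431 · (1 − 1/11) · (1 − 1/29) · (1 − 1/181)
       = 1674431 · 50400/57739 = 1461600.

1461600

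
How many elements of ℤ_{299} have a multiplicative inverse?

264

First factor: 299 = 13 · 23.
φ(299) = 299 · (1 − 1/13) · (1 − 1/23)
       = 299 · 264/299 = 264.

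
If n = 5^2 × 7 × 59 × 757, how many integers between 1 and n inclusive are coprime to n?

φ(7816025) = 7816025 · (1 − 1/5) · (1 − 1/7) · (1 − 1/59) · (1 − 1/757)
       = 7816025 · 1052352/1563205 = 5261760.

5261760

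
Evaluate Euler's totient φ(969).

576

Prime factorization: 969 = 3 × 17 × 19.
φ(3) = 3 − 1 = 2.
φ(17) = 17 − 1 = 16.
φ(19) = 19 − 1 = 18.
Since φ is multiplicative, φ(969) = 2 · 16 · 18 = 576.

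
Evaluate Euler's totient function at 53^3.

φ(148877) = 148877 · (1 − 1/53)
       = 148877 · 52/53 = 146068.

146068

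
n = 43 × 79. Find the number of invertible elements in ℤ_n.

3276

φ(43) = 43 − 1 = 42.
φ(79) = 79 − 1 = 78.
Since φ is multiplicative, φ(3397) = 42 · 78 = 3276.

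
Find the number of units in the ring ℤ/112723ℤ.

Prime factorization: 112723 = 13^2 × 23 × 29.
φ(13^2) = 13^1·(13−1) = 13·12 = 156.
φ(23) = 23 − 1 = 22.
φ(29) = 29 − 1 = 28.
Multiply: 156 · 22 · 28 = 96096.

96096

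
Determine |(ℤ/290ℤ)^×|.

Prime factorization: 290 = 2 · 5 · 29.
φ(2) = 2 − 1 = 1.
φ(5) = 5 − 1 = 4.
φ(29) = 29 − 1 = 28.
Multiply: 1 · 4 · 28 = 112.

112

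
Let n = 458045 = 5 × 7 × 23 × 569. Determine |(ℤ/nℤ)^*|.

φ(5) = 5 − 1 = 4.
φ(7) = 7 − 1 = 6.
φ(23) = 23 − 1 = 22.
φ(569) = 569 − 1 = 568.
Multiply: 4 · 6 · 22 · 568 = 299904.

299904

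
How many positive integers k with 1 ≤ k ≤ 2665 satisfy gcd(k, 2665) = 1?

1920

2665 = 5 · 13 · 41.
φ(5) = 5 − 1 = 4.
φ(13) = 13 − 1 = 12.
φ(41) = 41 − 1 = 40.
φ(2665) = 4 × 12 × 40 = 1920.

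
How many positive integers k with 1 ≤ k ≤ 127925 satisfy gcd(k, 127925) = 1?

127925 = 5**2 · 7 · 17 · 43.
φ(5^2) = 5^1·(5−1) = 5·4 = 20.
φ(7) = 7 − 1 = 6.
φ(17) = 17 − 1 = 16.
φ(43) = 43 − 1 = 42.
Since φ is multiplicative, φ(127925) = 20 · 6 · 16 · 42 = 80640.

80640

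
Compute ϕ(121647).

Prime factorization: 121647 = 3 × 23 × 41 × 43.
φ(121647) = 121647 · (1 − 1/3) · (1 − 1/23) · (1 − 1/41) · (1 − 1/43)
       = 121647 · 73920/121647 = 73920.

73920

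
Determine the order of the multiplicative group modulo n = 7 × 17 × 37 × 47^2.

φ(7) = 7 − 1 = 6.
φ(17) = 17 − 1 = 16.
φ(37) = 37 − 1 = 36.
φ(47^2) = 47^2 − 47^1 = 2209 − 47 = 2162.
Multiply: 6 · 16 · 36 · 2162 = 7471872.

7471872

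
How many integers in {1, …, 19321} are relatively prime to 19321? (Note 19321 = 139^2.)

φ(139^2) = 139^2 − 139^1 = 19321 − 139 = 19182.

19182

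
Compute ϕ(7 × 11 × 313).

18720

φ(7) = 7 − 1 = 6.
φ(11) = 11 − 1 = 10.
φ(313) = 313 − 1 = 312.
φ(24101) = 6 × 10 × 312 = 18720.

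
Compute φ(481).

Prime factorization: 481 = 13 · 37.
φ(13) = 13 − 1 = 12.
φ(37) = 37 − 1 = 36.
φ(481) = 12 × 36 = 432.

432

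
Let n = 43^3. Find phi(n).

φ(43^3) = 43^2·(43−1) = 1849·42 = 77658.

77658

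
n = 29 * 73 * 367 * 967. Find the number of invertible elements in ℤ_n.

φ(29) = 29 − 1 = 28.
φ(73) = 73 − 1 = 72.
φ(367) = 367 − 1 = 366.
φ(967) = 967 − 1 = 966.
φ(751300013) = 28 × 72 × 366 × 966 = 712768896.

712768896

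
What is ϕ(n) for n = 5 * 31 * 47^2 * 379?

φ(5) = 5 − 1 = 4.
φ(31) = 31 − 1 = 30.
φ(47^2) = 47^2 − 47^1 = 2209 − 47 = 2162.
φ(379) = 379 − 1 = 378.
Since φ is multiplicative, φ(129767705) = 4 · 30 · 2162 · 378 = 98068320.

98068320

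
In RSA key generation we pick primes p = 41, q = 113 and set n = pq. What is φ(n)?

For distinct primes, φ(pq) = (p−1)(q−1) = 40 × 112 = 4480.

4480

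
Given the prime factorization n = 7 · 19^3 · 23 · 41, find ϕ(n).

φ(45276259) = 45276259 · (1 − 1/7) · (1 − 1/19) · (1 − 1/23) · (1 − 1/41)
       = 45276259 · 95040/125419 = 34309440.

34309440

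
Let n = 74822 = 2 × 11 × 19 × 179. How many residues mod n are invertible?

φ(2) = 2 − 1 = 1.
φ(11) = 11 − 1 = 10.
φ(19) = 19 − 1 = 18.
φ(179) = 179 − 1 = 178.
Multiply: 1 · 10 · 18 · 178 = 32040.

32040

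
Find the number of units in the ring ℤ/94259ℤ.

79200

Factor 94259: 94259 = 11^2 · 19 · 41.
φ(94259) = 94259 · (1 − 1/11) · (1 − 1/19) · (1 − 1/41)
       = 94259 · 7200/8569 = 79200.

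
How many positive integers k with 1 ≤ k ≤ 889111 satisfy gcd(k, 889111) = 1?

889111 = 23 · 29 · 31 · 43.
φ(889111) = 889111 · (1 − 1/23) · (1 − 1/29) · (1 − 1/31) · (1 − 1/43)
       = 889111 · 776160/889111 = 776160.

776160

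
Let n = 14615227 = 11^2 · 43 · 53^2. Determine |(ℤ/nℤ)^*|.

12732720

φ(14615227) = 14615227 · (1 − 1/11) · (1 − 1/43) · (1 − 1/53)
       = 14615227 · 21840/25069 = 12732720.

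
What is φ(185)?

First factor: 185 = 5 · 37.
φ(5) = 5 − 1 = 4.
φ(37) = 37 − 1 = 36.
φ(185) = 4 × 36 = 144.

144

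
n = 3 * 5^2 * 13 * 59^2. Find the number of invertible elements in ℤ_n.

φ(3393975) = 3393975 · (1 − 1/3) · (1 − 1/5) · (1 − 1/13) · (1 − 1/59)
       = 3393975 · 5568/11505 = 1642560.

1642560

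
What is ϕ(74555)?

74555 = 5 · 13 · 31 · 37.
φ(74555) = 74555 · (1 − 1/5) · (1 − 1/13) · (1 − 1/31) · (1 − 1/37)
       = 74555 · 51840/74555 = 51840.

51840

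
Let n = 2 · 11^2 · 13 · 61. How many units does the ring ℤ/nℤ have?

79200

φ(2) = 2 − 1 = 1.
φ(11^2) = 11^2 − 11^1 = 121 − 11 = 110.
φ(13) = 13 − 1 = 12.
φ(61) = 61 − 1 = 60.
Since φ is multiplicative, φ(191906) = 1 · 110 · 12 · 60 = 79200.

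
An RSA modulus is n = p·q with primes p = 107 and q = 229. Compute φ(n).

24168

For distinct primes, φ(pq) = (p−1)(q−1) = 106 × 228 = 24168.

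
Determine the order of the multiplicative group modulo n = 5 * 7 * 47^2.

φ(5) = 5 − 1 = 4.
φ(7) = 7 − 1 = 6.
φ(47^2) = 47^1·(47−1) = 47·46 = 2162.
Since φ is multiplicative, φ(77315) = 4 · 6 · 2162 = 51888.

51888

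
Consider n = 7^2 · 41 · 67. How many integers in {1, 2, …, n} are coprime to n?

110880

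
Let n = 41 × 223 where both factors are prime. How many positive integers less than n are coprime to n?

φ(pq) = (p−1)(q−1) = 40 · 222 = 8880.

8880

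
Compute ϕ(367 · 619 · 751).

169641000

φ(170606923) = 170606923 · (1 − 1/367) · (1 − 1/619) · (1 − 1/751)
       = 170606923 · 169641000/170606923 = 169641000.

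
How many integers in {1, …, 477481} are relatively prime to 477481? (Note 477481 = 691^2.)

476790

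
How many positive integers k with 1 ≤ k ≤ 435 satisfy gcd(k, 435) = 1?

224

Prime factorization: 435 = 3 · 5 · 29.
φ(3) = 3 − 1 = 2.
φ(5) = 5 − 1 = 4.
φ(29) = 29 − 1 = 28.
Multiply: 2 · 4 · 28 = 224.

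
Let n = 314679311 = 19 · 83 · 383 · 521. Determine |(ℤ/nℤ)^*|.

293192640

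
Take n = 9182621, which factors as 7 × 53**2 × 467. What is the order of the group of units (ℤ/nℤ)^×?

7705776

φ(7) = 7 − 1 = 6.
φ(53^2) = 53^1·(53−1) = 53·52 = 2756.
φ(467) = 467 − 1 = 466.
φ(9182621) = 6 × 2756 × 466 = 7705776.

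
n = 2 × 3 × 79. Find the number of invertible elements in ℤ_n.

156

φ(2) = 2 − 1 = 1.
φ(3) = 3 − 1 = 2.
φ(79) = 79 − 1 = 78.
φ(474) = 1 × 2 × 78 = 156.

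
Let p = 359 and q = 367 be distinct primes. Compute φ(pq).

131028

φ(pq) = (p−1)(q−1) = 358 · 366 = 131028.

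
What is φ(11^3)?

φ(11^3) = 11^2·(11−1) = 121·10 = 1210.

1210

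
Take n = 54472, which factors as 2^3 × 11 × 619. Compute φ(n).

φ(2^3) = 2^3 − 2^2 = 8 − 4 = 4.
φ(11) = 11 − 1 = 10.
φ(619) = 619 − 1 = 618.
Since φ is multiplicative, φ(54472) = 4 · 10 · 618 = 24720.

24720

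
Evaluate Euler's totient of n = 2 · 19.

18

φ(2) = 2 − 1 = 1.
φ(19) = 19 − 1 = 18.
φ(38) = 1 × 18 = 18.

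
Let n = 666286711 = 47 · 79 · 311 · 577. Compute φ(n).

φ(47) = 47 − 1 = 46.
φ(79) = 79 − 1 = 78.
φ(311) = 311 − 1 = 310.
φ(577) = 577 − 1 = 576.
φ(666286711) = 46 × 78 × 310 × 576 = 640673280.

640673280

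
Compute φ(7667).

6400

First factor: 7667 = 11 · 17 · 41.
φ(11) = 11 − 1 = 10.
φ(17) = 17 − 1 = 16.
φ(41) = 41 − 1 = 40.
φ(7667) = 10 × 16 × 40 = 6400.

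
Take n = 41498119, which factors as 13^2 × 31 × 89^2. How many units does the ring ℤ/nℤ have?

36653760

φ(13^2) = 13^2 − 13^1 = 169 − 13 = 156.
φ(31) = 31 − 1 = 30.
φ(89^2) = 89^1·(89−1) = 89·88 = 7832.
φ(41498119) = 156 × 30 × 7832 = 36653760.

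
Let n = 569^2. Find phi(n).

323192

φ(323761) = 323761 · (1 − 1/569)
       = 323761 · 568/569 = 323192.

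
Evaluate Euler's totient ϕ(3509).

First factor: 3509 = 11**2 · 29.
φ(3509) = 3509 · (1 − 1/11) · (1 − 1/29)
       = 3509 · 280/319 = 3080.

3080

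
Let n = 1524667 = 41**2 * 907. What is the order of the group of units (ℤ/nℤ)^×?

φ(1524667) = 1524667 · (1 − 1/41) · (1 − 1/907)
       = 1524667 · 36240/37187 = 1485840.

1485840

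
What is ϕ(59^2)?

φ(59^2) = 59^2 − 59^1 = 3481 − 59 = 3422.

3422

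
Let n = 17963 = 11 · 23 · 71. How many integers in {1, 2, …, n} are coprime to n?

φ(17963) = 17963 · (1 − 1/11) · (1 − 1/23) · (1 − 1/71)
       = 17963 · 15400/17963 = 15400.

15400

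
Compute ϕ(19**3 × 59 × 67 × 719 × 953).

φ(19^3) = 19^3 − 19^2 = 6859 − 361 = 6498.
φ(59) = 59 − 1 = 58.
φ(67) = 67 − 1 = 66.
φ(719) = 719 − 1 = 718.
φ(953) = 953 − 1 = 952.
Multiply: 6498 · 58 · 66 · 718 · 952 = 17002509600384.

17002509600384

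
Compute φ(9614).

3960

Factor 9614: 9614 = 2 × 11 × 19 × 23.
φ(9614) = 9614 · (1 − 1/2) · (1 − 1/11) · (1 − 1/19) · (1 − 1/23)
       = 9614 · 3960/9614 = 3960.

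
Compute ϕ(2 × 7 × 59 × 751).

261000

φ(2) = 2 − 1 = 1.
φ(7) = 7 − 1 = 6.
φ(59) = 59 − 1 = 58.
φ(751) = 751 − 1 = 750.
φ(620326) = 1 × 6 × 58 × 750 = 261000.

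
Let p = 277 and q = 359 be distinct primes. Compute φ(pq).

98808

φ(n) = (p − 1)(q − 1) = (277−1)(359−1) = 276·358 = 98808.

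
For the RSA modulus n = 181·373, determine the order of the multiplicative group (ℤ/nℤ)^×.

66960

For distinct primes, φ(pq) = (p−1)(q−1) = 180 × 372 = 66960.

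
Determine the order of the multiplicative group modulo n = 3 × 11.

20

φ(3) = 3 − 1 = 2.
φ(11) = 11 − 1 = 10.
φ(33) = 2 × 10 = 20.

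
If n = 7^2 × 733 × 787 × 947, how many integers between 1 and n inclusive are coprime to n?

22859885664

φ(7^2) = 7^1·(7−1) = 7·6 = 42.
φ(733) = 733 − 1 = 732.
φ(787) = 787 − 1 = 786.
φ(947) = 947 − 1 = 946.
Multiply: 42 · 732 · 786 · 946 = 22859885664.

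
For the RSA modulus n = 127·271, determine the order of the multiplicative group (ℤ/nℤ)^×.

For distinct primes, φ(pq) = (p−1)(q−1) = 126 × 270 = 34020.

34020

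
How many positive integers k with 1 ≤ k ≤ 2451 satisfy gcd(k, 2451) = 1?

1512

First factor: 2451 = 3 * 19 * 43.
φ(3) = 3 − 1 = 2.
φ(19) = 19 − 1 = 18.
φ(43) = 43 − 1 = 42.
Since φ is multiplicative, φ(2451) = 2 · 18 · 42 = 1512.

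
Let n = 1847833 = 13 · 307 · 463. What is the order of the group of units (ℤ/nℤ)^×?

φ(13) = 13 − 1 = 12.
φ(307) = 307 − 1 = 306.
φ(463) = 463 − 1 = 462.
Multiply: 12 · 306 · 462 = 1696464.

1696464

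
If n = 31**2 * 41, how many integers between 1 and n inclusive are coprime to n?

φ(31^2) = 31^2 − 31^1 = 961 − 31 = 930.
φ(41) = 41 − 1 = 40.
Since φ is multiplicative, φ(39401) = 930 · 40 = 37200.

37200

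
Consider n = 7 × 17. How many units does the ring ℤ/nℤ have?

96

φ(7) = 7 − 1 = 6.
φ(17) = 17 − 1 = 16.
φ(119) = 6 × 16 = 96.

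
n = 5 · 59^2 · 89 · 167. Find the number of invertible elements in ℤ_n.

φ(5) = 5 − 1 = 4.
φ(59^2) = 59^2 − 59^1 = 3481 − 59 = 3422.
φ(89) = 89 − 1 = 88.
φ(167) = 167 − 1 = 166.
φ(258690515) = 4 × 3422 × 88 × 166 = 199954304.

199954304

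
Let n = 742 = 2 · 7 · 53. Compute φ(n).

312

φ(742) = 742 · (1 − 1/2) · (1 − 1/7) · (1 − 1/53)
       = 742 · 312/742 = 312.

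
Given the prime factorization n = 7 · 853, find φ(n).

5112

φ(7) = 7 − 1 = 6.
φ(853) = 853 − 1 = 852.
φ(5971) = 6 × 852 = 5112.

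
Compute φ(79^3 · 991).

481930020

φ(79^3) = 79^3 − 79^2 = 493039 − 6241 = 486798.
φ(991) = 991 − 1 = 990.
φ(488601649) = 486798 × 990 = 481930020.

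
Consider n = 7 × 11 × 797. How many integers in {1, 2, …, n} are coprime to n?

φ(61369) = 61369 · (1 − 1/7) · (1 − 1/11) · (1 − 1/797)
       = 61369 · 47760/61369 = 47760.

47760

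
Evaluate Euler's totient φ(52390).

First factor: 52390 = 2 · 5 · 13^2 · 31.
φ(2) = 2 − 1 = 1.
φ(5) = 5 − 1 = 4.
φ(13^2) = 13^1·(13−1) = 13·12 = 156.
φ(31) = 31 − 1 = 30.
Multiply: 1 · 4 · 156 · 30 = 18720.

18720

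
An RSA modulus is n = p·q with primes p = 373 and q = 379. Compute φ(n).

140616

φ(pq) = (p−1)(q−1) = 372 · 378 = 140616.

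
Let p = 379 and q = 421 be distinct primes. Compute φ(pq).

158760

φ(pq) = (p−1)(q−1) = 378 · 420 = 158760.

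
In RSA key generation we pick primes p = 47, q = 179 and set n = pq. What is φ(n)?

φ(8413) = 8413 · (1 − 1/47) · (1 − 1/179)
       = 8413 · 8188/8413 = 8188.

8188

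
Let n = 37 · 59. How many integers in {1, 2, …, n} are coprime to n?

φ(37) = 37 − 1 = 36.
φ(59) = 59 − 1 = 58.
Multiply: 36 · 58 = 2088.

2088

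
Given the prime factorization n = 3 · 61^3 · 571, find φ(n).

254516400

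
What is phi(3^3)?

18

φ(3^3) = 3^2·(3−1) = 9·2 = 18.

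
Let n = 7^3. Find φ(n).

φ(7^3) = 7^2·(7−1) = 49·6 = 294.

294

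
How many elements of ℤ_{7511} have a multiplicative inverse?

Prime factorization: 7511 = 7 · 29 · 37.
φ(7511) = 7511 · (1 − 1/7) · (1 − 1/29) · (1 − 1/37)
       = 7511 · 6048/7511 = 6048.

6048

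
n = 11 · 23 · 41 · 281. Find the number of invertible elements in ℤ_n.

2464000

φ(2914813) = 2914813 · (1 − 1/11) · (1 − 1/23) · (1 − 1/41) · (1 − 1/281)
       = 2914813 · 2464000/2914813 = 2464000.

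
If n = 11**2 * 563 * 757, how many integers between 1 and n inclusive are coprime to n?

φ(11^2) = 11^1·(11−1) = 11·10 = 110.
φ(563) = 563 − 1 = 562.
φ(757) = 757 − 1 = 756.
φ(51569111) = 110 × 562 × 756 = 46735920.

46735920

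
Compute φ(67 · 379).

φ(25393) = 25393 · (1 − 1/67) · (1 − 1/379)
       = 25393 · 24948/25393 = 24948.

24948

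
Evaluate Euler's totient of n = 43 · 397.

φ(43) = 43 − 1 = 42.
φ(397) = 397 − 1 = 396.
φ(17071) = 42 × 396 = 16632.

16632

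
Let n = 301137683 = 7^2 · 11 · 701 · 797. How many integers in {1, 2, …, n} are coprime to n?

234024000

φ(7^2) = 7^1·(7−1) = 7·6 = 42.
φ(11) = 11 − 1 = 10.
φ(701) = 701 − 1 = 700.
φ(797) = 797 − 1 = 796.
Since φ is multiplicative, φ(301137683) = 42 · 10 · 700 · 796 = 234024000.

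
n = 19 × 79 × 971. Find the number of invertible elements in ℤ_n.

φ(19) = 19 − 1 = 18.
φ(79) = 79 − 1 = 78.
φ(971) = 971 − 1 = 970.
Since φ is multiplicative, φ(1457471) = 18 · 78 · 970 = 1361880.

1361880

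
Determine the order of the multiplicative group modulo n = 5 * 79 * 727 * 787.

178038432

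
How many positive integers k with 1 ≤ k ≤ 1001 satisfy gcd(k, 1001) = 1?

First factor: 1001 = 7 * 11 * 13.
φ(1001) = 1001 · (1 − 1/7) · (1 − 1/11) · (1 − 1/13)
       = 1001 · 720/1001 = 720.

720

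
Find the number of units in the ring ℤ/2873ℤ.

2496

Factor 2873: 2873 = 13**2 × 17.
φ(2873) = 2873 · (1 − 1/13) · (1 − 1/17)
       = 2873 · 192/221 = 2496.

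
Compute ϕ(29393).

29393 = 7 * 13 * 17 * 19.
φ(7) = 7 − 1 = 6.
φ(13) = 13 − 1 = 12.
φ(17) = 17 − 1 = 16.
φ(19) = 19 − 1 = 18.
Multiply: 6 · 12 · 16 · 18 = 20736.

20736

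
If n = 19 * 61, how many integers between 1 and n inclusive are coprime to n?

φ(1159) = 1159 · (1 − 1/19) · (1 − 1/61)
       = 1159 · 1080/1159 = 1080.

1080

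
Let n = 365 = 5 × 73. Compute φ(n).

288

φ(5) = 5 − 1 = 4.
φ(73) = 73 − 1 = 72.
Multiply: 4 · 72 = 288.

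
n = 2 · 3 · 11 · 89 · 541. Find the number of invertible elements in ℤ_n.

φ(3177834) = 3177834 · (1 − 1/2) · (1 − 1/3) · (1 − 1/11) · (1 − 1/89) · (1 − 1/541)
       = 3177834 · 950400/3177834 = 950400.

950400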